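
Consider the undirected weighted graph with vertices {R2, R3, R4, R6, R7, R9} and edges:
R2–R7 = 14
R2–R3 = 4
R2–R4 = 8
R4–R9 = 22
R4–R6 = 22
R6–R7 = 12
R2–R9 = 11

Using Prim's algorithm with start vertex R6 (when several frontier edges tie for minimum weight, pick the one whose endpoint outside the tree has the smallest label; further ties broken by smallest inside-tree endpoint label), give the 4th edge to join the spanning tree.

R2-R4

Prim's algorithm from R6:
Step 1: cheapest edge leaving the tree is R6–R7 (12); add R7.
Step 2: cheapest edge leaving the tree is R2–R7 (14); add R2.
Step 3: cheapest edge leaving the tree is R2–R3 (4); add R3.
Step 4: cheapest edge leaving the tree is R2–R4 (8); add R4.
Step 5: cheapest edge leaving the tree is R2–R9 (11); add R9.
The 4th edge added is R2–R4.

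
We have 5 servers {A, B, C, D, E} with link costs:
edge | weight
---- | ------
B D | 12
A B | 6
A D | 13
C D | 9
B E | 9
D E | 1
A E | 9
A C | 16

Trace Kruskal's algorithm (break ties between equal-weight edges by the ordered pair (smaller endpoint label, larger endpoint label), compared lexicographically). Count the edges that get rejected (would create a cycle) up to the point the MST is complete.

1

Sort edges by weight, then run Kruskal:
D E (1): add — endpoints in different components.
A B (6): add — endpoints in different components.
A E (9): add — endpoints in different components.
B E (9): skip — B and E already connected.
C D (9): add — endpoints in different components.
Edges rejected before the tree was complete: 1.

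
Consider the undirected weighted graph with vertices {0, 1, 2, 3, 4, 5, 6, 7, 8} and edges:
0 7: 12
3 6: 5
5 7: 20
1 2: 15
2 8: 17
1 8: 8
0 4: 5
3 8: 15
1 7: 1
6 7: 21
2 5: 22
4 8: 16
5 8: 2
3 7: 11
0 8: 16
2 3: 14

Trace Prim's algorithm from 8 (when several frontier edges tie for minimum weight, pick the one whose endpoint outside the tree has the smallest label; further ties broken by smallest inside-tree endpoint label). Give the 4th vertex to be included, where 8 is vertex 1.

Prim, starting at 8.
Step 1: cheapest edge leaving the tree is 5 8 (2); add 5.
Step 2: cheapest edge leaving the tree is 1 8 (8); add 1.
Step 3: cheapest edge leaving the tree is 1 7 (1); add 7.
Step 4: cheapest edge leaving the tree is 3 7 (11); add 3.
Step 5: cheapest edge leaving the tree is 3 6 (5); add 6.
Step 6: cheapest edge leaving the tree is 0 7 (12); add 0.
Step 7: cheapest edge leaving the tree is 0 4 (5); add 4.
Step 8: cheapest edge leaving the tree is 2 3 (14); add 2.
Vertex order: 8, 5, 1, 7, 3, 6, 0, 4, 2. The 4th vertex is 7.

7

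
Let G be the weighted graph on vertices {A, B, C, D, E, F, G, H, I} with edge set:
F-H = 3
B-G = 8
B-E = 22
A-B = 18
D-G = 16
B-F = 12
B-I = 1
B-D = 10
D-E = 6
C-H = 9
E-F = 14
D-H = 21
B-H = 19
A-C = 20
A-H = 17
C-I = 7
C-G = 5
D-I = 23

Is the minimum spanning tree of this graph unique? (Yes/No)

Kruskal: consider edges lightest-first.
B-I (1): add — endpoints in different components.
F-H (3): add — endpoints in different components.
C-G (5): add — endpoints in different components.
D-E (6): add — endpoints in different components.
C-I (7): add — endpoints in different components.
B-G (8): skip — B and G already connected.
C-H (9): add — endpoints in different components.
B-D (10): add — endpoints in different components.
B-F (12): skip — B and F already connected.
E-F (14): skip — E and F already connected.
D-G (16): skip — D and G already connected.
A-H (17): add — endpoints in different components.
Every non-tree edge has weight strictly greater than the heaviest edge on the tree path between its endpoints, so the MST is unique.

Yes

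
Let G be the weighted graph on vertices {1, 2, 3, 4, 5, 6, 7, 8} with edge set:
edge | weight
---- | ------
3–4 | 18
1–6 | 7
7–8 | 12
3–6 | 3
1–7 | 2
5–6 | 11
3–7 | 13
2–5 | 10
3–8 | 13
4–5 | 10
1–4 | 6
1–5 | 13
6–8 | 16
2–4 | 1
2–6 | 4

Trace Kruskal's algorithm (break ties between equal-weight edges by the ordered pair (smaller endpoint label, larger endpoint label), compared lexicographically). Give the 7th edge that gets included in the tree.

Kruskal: consider edges lightest-first.
2–4 (1): add — endpoints in different components.
1–7 (2): add — endpoints in different components.
3–6 (3): add — endpoints in different components.
2–6 (4): add — endpoints in different components.
1–4 (6): add — endpoints in different components.
1–6 (7): skip — 1 and 6 already connected.
2–5 (10): add — endpoints in different components.
4–5 (10): skip — 4 and 5 already connected.
5–6 (11): skip — 5 and 6 already connected.
7–8 (12): add — endpoints in different components.
The 7th edge added is 7–8.

7-8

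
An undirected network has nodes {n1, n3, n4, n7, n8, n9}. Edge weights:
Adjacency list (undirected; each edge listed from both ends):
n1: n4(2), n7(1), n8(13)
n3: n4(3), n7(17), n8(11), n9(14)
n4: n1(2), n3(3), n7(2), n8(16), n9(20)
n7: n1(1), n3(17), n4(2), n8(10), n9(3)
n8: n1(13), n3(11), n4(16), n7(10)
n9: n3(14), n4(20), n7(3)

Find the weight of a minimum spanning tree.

19

Sort edges by weight, then run Kruskal:
n1–n7 (1): add — endpoints in different components.
n1–n4 (2): add — endpoints in different components.
n4–n7 (2): skip — n7 and n4 already connected.
n3–n4 (3): add — endpoints in different components.
n7–n9 (3): add — endpoints in different components.
n7–n8 (10): add — endpoints in different components.
MST edges: n1–n7, n1–n4, n3–n4, n7–n9, n7–n8; total weight 1+2+3+3+10 = 19.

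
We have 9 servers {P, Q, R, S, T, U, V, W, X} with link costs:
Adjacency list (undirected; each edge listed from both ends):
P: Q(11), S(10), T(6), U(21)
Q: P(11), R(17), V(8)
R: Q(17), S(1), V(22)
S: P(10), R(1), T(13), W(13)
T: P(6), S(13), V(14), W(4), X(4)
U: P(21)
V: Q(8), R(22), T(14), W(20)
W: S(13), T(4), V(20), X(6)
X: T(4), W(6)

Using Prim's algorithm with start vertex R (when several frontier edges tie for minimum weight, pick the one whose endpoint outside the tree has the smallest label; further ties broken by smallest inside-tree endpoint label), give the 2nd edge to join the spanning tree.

P-S

Prim, starting at R.
Step 1: cheapest edge leaving the tree is R-S (1); add S.
Step 2: cheapest edge leaving the tree is P-S (10); add P.
Step 3: cheapest edge leaving the tree is P-T (6); add T.
Step 4: cheapest edge leaving the tree is T-W (4); add W.
Step 5: cheapest edge leaving the tree is T-X (4); add X.
Step 6: cheapest edge leaving the tree is P-Q (11); add Q.
Step 7: cheapest edge leaving the tree is Q-V (8); add V.
Step 8: cheapest edge leaving the tree is P-U (21); add U.
The 2nd edge added is P-S.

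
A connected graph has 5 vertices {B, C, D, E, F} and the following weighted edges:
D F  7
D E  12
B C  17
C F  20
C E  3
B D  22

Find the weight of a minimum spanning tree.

39

Prim's algorithm from B:
Step 1: frontier [B C 17, B D 22] → take B C (17); add C.
Step 2: frontier [B D 22, C E 3, C F 20] → take C E (3); add E.
Step 3: frontier [B D 22, C F 20, D E 12] → take D E (12); add D.
Step 4: frontier [C F 20, D F 7] → take D F (7); add F.
MST edges: B C, C E, D E, D F; total weight 17+3+12+7 = 39.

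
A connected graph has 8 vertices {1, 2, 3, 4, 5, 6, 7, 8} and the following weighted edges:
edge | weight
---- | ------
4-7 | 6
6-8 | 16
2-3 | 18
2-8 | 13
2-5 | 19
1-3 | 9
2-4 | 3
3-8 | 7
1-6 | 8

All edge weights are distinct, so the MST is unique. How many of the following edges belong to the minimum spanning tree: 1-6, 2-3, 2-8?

Sort edges by weight, then run Kruskal:
2-4 (3): add — endpoints in different components.
4-7 (6): add — endpoints in different components.
3-8 (7): add — endpoints in different components.
1-6 (8): add — endpoints in different components.
1-3 (9): add — endpoints in different components.
2-8 (13): add — endpoints in different components.
6-8 (16): skip — 6 and 8 already connected.
2-3 (18): skip — 2 and 3 already connected.
2-5 (19): add — endpoints in different components.
MST edge set: {2-4, 4-7, 3-8, 1-6, 1-3, 2-8, 2-5}.
Of the listed edges, {1-6, 2-8} are in the MST → 2.

2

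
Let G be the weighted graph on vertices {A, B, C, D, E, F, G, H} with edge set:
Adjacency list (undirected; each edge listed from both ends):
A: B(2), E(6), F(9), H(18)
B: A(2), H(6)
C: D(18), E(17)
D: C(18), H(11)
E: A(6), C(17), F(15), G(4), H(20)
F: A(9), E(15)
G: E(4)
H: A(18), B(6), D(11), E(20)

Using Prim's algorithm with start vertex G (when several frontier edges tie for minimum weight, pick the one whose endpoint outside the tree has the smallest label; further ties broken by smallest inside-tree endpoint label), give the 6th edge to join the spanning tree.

Grow the tree from G using Prim:
Step 1: frontier [E G 4] → take E G (4); add E.
Step 2: frontier [A E 6, E F 15, C E 17, E H 20] → take A E (6); add A.
Step 3: frontier [A B 2, A F 9, A H 18, E F 15, C E 17, E H 20] → take A B (2); add B.
Step 4: frontier [A F 9, A H 18, B H 6, E F 15, C E 17, E H 20] → take B H (6); add H.
Step 5: frontier [A F 9, E F 15, C E 17, D H 11] → take A F (9); add F.
Step 6: frontier [C E 17, D H 11] → take D H (11); add D.
Step 7: frontier [C D 18, C E 17] → take C E (17); add C.
The 6th edge added is D H.

D-H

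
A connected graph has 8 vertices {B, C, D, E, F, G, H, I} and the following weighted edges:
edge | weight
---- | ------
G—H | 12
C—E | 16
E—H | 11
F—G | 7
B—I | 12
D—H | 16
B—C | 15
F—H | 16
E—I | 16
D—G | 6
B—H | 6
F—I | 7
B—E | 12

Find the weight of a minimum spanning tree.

Sort edges by weight, then run Kruskal:
B—H (6): add — endpoints in different components.
D—G (6): add — endpoints in different components.
F—G (7): add — endpoints in different components.
F—I (7): add — endpoints in different components.
E—H (11): add — endpoints in different components.
B—E (12): skip — B and E already connected.
B—I (12): add — endpoints in different components.
G—H (12): skip — G and H already connected.
B—C (15): add — endpoints in different components.
MST edges: B—H, D—G, F—G, F—I, E—H, B—I, B—C; total weight 6+6+7+7+11+12+15 = 64.

64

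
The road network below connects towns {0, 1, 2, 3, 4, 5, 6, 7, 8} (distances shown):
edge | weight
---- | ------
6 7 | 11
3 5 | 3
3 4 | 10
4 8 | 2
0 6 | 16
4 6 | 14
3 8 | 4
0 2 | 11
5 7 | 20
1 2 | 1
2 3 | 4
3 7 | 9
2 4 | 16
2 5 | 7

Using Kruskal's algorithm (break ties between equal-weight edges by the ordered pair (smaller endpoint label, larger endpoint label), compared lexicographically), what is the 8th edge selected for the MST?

Kruskal: consider edges lightest-first.
1 2 (1): add — endpoints in different components.
4 8 (2): add — endpoints in different components.
3 5 (3): add — endpoints in different components.
2 3 (4): add — endpoints in different components.
3 8 (4): add — endpoints in different components.
2 5 (7): skip — 2 and 5 already connected.
3 7 (9): add — endpoints in different components.
3 4 (10): skip — 3 and 4 already connected.
0 2 (11): add — endpoints in different components.
6 7 (11): add — endpoints in different components.
The 8th edge added is 6 7.

6-7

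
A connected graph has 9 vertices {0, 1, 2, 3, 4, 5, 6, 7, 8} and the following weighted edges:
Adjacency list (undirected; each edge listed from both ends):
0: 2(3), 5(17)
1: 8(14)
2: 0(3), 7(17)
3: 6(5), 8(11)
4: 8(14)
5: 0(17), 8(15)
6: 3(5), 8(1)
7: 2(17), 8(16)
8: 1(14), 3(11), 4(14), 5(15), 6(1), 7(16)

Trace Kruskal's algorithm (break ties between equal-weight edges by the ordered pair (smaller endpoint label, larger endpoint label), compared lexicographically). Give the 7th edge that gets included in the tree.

7-8

Sort edges by weight, then run Kruskal:
6-8 (1): add — endpoints in different components.
0-2 (3): add — endpoints in different components.
3-6 (5): add — endpoints in different components.
3-8 (11): skip — 3 and 8 already connected.
1-8 (14): add — endpoints in different components.
4-8 (14): add — endpoints in different components.
5-8 (15): add — endpoints in different components.
7-8 (16): add — endpoints in different components.
0-5 (17): add — endpoints in different components.
The 7th edge added is 7-8.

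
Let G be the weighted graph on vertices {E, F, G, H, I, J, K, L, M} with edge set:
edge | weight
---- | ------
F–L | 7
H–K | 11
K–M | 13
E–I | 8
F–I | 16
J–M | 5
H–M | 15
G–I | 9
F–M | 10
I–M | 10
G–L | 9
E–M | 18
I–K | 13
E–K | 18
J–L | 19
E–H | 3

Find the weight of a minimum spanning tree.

Prim, starting at H.
Step 1: cheapest edge leaving the tree is E–H (3); add E.
Step 2: cheapest edge leaving the tree is E–I (8); add I.
Step 3: cheapest edge leaving the tree is G–I (9); add G.
Step 4: cheapest edge leaving the tree is G–L (9); add L.
Step 5: cheapest edge leaving the tree is F–L (7); add F.
Step 6: cheapest edge leaving the tree is F–M (10); add M.
Step 7: cheapest edge leaving the tree is J–M (5); add J.
Step 8: cheapest edge leaving the tree is H–K (11); add K.
MST edges: E–H, E–I, G–I, G–L, F–L, F–M, J–M, H–K; total weight 3+8+9+9+7+10+5+11 = 62.

62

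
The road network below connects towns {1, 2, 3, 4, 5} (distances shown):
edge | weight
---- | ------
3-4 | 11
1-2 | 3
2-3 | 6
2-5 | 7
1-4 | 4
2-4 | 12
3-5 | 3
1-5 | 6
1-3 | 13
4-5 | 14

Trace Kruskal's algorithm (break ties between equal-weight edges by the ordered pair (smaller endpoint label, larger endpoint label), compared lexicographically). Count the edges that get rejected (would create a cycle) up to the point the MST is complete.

Sort edges by weight, then run Kruskal:
1-2 (3): add. Components now {1,2} {3} {4} {5}
3-5 (3): add. Components now {1,2} {3,5} {4}
1-4 (4): add. Components now {1,2,4} {3,5}
1-5 (6): add. Components now {1,2,3,4,5}
Edges rejected before the tree was complete: 0.

0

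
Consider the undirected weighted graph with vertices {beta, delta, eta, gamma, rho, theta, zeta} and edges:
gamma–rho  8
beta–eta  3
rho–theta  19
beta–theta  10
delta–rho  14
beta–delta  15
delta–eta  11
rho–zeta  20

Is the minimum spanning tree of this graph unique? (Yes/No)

Yes

Sort edges by weight, then run Kruskal:
beta–eta (3): add. Components now {zeta} {rho} {beta,eta} {delta} {gamma} {theta}
gamma–rho (8): add. Components now {zeta} {gamma,rho} {beta,eta} {delta} {theta}
beta–theta (10): add. Components now {zeta} {gamma,rho} {beta,eta,theta} {delta}
delta–eta (11): add. Components now {zeta} {gamma,rho} {beta,delta,eta,theta}
delta–rho (14): add. Components now {zeta} {beta,delta,eta,gamma,rho,theta}
beta–delta (15): skip — delta and beta already connected.
rho–theta (19): skip — rho and theta already connected.
rho–zeta (20): add. Components now {beta,delta,eta,gamma,rho,theta,zeta}
Every non-tree edge has weight strictly greater than the heaviest edge on the tree path between its endpoints, so the MST is unique.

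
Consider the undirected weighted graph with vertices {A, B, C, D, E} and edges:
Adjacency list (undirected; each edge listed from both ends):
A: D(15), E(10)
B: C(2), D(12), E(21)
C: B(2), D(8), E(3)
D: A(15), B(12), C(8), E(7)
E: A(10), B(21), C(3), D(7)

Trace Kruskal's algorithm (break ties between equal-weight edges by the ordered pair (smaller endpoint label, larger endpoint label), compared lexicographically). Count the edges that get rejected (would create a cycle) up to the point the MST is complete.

1

Sort edges by weight, then run Kruskal:
B–C (2): add — endpoints in different components.
C–E (3): add — endpoints in different components.
D–E (7): add — endpoints in different components.
C–D (8): skip — C and D already connected.
A–E (10): add — endpoints in different components.
Edges rejected before the tree was complete: 1.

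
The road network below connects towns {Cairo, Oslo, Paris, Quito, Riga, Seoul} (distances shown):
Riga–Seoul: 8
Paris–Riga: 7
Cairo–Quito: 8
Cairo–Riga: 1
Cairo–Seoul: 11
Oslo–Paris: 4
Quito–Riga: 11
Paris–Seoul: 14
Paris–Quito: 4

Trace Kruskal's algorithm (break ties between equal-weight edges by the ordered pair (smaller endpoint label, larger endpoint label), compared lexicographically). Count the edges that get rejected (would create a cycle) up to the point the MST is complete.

1

Kruskal: consider edges lightest-first.
Cairo–Riga (1): add — endpoints in different components.
Oslo–Paris (4): add — endpoints in different components.
Paris–Quito (4): add — endpoints in different components.
Paris–Riga (7): add — endpoints in different components.
Cairo–Quito (8): skip — Cairo and Quito already connected.
Riga–Seoul (8): add — endpoints in different components.
Edges rejected before the tree was complete: 1.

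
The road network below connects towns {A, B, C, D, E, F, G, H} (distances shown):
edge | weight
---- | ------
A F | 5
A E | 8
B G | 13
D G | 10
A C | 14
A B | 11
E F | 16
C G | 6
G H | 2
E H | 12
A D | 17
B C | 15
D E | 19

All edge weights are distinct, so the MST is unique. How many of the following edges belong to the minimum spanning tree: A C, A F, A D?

Sort edges by weight, then run Kruskal:
G H (2): add — endpoints in different components.
A F (5): add — endpoints in different components.
C G (6): add — endpoints in different components.
A E (8): add — endpoints in different components.
D G (10): add — endpoints in different components.
A B (11): add — endpoints in different components.
E H (12): add — endpoints in different components.
MST edge set: {G H, A F, C G, A E, D G, A B, E H}.
Of the listed edges, {A F} are in the MST → 1.

1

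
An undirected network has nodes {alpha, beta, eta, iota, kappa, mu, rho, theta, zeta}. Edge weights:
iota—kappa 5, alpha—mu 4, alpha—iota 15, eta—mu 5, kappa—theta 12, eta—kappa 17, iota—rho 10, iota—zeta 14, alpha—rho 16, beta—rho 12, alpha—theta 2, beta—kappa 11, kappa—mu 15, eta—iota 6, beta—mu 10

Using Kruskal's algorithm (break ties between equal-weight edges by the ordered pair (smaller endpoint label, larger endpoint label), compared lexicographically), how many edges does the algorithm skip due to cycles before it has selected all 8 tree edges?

3

Kruskal: consider edges lightest-first.
alpha—theta (2): add — endpoints in different components.
alpha—mu (4): add — endpoints in different components.
eta—mu (5): add — endpoints in different components.
iota—kappa (5): add — endpoints in different components.
eta—iota (6): add — endpoints in different components.
beta—mu (10): add — endpoints in different components.
iota—rho (10): add — endpoints in different components.
beta—kappa (11): skip — kappa and beta already connected.
beta—rho (12): skip — rho and beta already connected.
kappa—theta (12): skip — theta and kappa already connected.
iota—zeta (14): add — endpoints in different components.
Edges rejected before the tree was complete: 3.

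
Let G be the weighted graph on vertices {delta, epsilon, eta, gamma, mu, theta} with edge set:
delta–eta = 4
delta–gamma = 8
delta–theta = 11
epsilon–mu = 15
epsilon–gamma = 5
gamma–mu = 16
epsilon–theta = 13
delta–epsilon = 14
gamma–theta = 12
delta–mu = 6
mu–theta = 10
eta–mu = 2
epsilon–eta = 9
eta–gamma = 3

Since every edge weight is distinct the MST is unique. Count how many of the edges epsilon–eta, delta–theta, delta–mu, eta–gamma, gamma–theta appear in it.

Kruskal: consider edges lightest-first.
eta–mu (2): add. Components now {gamma} {delta} {eta,mu} {theta} {epsilon}
eta–gamma (3): add. Components now {eta,gamma,mu} {delta} {theta} {epsilon}
delta–eta (4): add. Components now {delta,eta,gamma,mu} {theta} {epsilon}
epsilon–gamma (5): add. Components now {delta,epsilon,eta,gamma,mu} {theta}
delta–mu (6): skip — delta and mu already connected.
delta–gamma (8): skip — gamma and delta already connected.
epsilon–eta (9): skip — eta and epsilon already connected.
mu–theta (10): add. Components now {delta,epsilon,eta,gamma,mu,theta}
MST edge set: {eta–mu, eta–gamma, delta–eta, epsilon–gamma, mu–theta}.
Of the listed edges, {eta–gamma} are in the MST → 1.

1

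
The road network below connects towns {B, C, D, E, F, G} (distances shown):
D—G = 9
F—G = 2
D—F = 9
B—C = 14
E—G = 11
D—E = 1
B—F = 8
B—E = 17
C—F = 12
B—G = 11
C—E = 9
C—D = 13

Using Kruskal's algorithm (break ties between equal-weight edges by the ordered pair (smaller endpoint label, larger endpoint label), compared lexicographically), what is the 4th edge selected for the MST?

C-E

Kruskal's algorithm — process edges by increasing weight (ties by edge label):
D—E (1): add. Components now {B} {C} {D,E} {F} {G}
F—G (2): add. Components now {B} {C} {D,E} {F,G}
B—F (8): add. Components now {B,F,G} {C} {D,E}
C—E (9): add. Components now {B,F,G} {C,D,E}
D—F (9): add. Components now {B,C,D,E,F,G}
The 4th edge added is C—E.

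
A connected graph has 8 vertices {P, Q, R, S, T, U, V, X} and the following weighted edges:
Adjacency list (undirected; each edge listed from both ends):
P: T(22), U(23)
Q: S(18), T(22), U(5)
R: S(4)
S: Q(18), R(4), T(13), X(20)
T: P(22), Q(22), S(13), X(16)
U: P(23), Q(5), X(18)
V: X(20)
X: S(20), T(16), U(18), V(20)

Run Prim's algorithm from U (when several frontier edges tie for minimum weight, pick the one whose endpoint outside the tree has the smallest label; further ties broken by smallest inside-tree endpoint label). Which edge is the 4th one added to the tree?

Grow the tree from U using Prim:
Step 1: frontier [Q-U 5, U-X 18, P-U 23] → take Q-U (5); add Q.
Step 2: frontier [Q-S 18, Q-T 22, U-X 18, P-U 23] → take Q-S (18); add S.
Step 3: frontier [Q-T 22, R-S 4, S-T 13, S-X 20, U-X 18, P-U 23] → take R-S (4); add R.
Step 4: frontier [Q-T 22, S-T 13, S-X 20, U-X 18, P-U 23] → take S-T (13); add T.
Step 5: frontier [S-X 20, T-X 16, P-T 22, U-X 18, P-U 23] → take T-X (16); add X.
Step 6: frontier [P-T 22, P-U 23, V-X 20] → take V-X (20); add V.
Step 7: frontier [P-T 22, P-U 23] → take P-T (22); add P.
The 4th edge added is S-T.

S-T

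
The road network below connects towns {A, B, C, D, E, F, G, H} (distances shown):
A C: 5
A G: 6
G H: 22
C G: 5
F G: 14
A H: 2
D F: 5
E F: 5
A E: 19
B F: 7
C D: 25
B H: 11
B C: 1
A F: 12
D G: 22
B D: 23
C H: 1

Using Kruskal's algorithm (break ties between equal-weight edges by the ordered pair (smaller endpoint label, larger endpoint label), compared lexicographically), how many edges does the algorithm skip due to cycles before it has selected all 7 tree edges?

Sort edges by weight, then run Kruskal:
B C (1): add — endpoints in different components.
C H (1): add — endpoints in different components.
A H (2): add — endpoints in different components.
A C (5): skip — A and C already connected.
C G (5): add — endpoints in different components.
D F (5): add — endpoints in different components.
E F (5): add — endpoints in different components.
A G (6): skip — A and G already connected.
B F (7): add — endpoints in different components.
Edges rejected before the tree was complete: 2.

2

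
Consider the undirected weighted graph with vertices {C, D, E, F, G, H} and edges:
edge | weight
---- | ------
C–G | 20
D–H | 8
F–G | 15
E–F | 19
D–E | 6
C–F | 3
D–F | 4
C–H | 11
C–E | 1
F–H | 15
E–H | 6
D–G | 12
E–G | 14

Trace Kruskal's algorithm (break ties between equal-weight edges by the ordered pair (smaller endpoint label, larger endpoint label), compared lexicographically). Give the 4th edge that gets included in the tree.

Sort edges by weight, then run Kruskal:
C–E (1): add. Components now {C,E} {D} {F} {G} {H}
C–F (3): add. Components now {C,E,F} {D} {G} {H}
D–F (4): add. Components now {C,D,E,F} {G} {H}
D–E (6): skip — D and E already connected.
E–H (6): add. Components now {C,D,E,F,H} {G}
D–H (8): skip — D and H already connected.
C–H (11): skip — C and H already connected.
D–G (12): add. Components now {C,D,E,F,G,H}
The 4th edge added is E–H.

E-H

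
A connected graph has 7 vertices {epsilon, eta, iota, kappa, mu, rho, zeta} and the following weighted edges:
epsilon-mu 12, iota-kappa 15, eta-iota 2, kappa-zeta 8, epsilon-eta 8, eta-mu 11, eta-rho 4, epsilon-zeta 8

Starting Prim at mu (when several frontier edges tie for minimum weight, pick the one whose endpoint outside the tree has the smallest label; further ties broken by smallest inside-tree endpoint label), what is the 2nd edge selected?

Grow the tree from mu using Prim:
Step 1: cheapest edge leaving the tree is eta-mu (11); add eta.
Step 2: cheapest edge leaving the tree is eta-iota (2); add iota.
Step 3: cheapest edge leaving the tree is eta-rho (4); add rho.
Step 4: cheapest edge leaving the tree is epsilon-eta (8); add epsilon.
Step 5: cheapest edge leaving the tree is epsilon-zeta (8); add zeta.
Step 6: cheapest edge leaving the tree is kappa-zeta (8); add kappa.
The 2nd edge added is eta-iota.

eta-iota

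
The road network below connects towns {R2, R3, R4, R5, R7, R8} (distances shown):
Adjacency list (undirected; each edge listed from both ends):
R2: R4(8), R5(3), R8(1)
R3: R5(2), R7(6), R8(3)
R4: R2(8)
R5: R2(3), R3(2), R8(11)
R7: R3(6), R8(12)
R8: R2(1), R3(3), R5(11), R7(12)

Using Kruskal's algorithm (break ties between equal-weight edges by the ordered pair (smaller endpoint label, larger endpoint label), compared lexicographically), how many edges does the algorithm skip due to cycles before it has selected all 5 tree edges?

1

Kruskal: consider edges lightest-first.
R2 R8 (1): add. Components now {R5} {R2,R8} {R7} {R4} {R3}
R3 R5 (2): add. Components now {R3,R5} {R2,R8} {R7} {R4}
R2 R5 (3): add. Components now {R2,R3,R5,R8} {R7} {R4}
R3 R8 (3): skip — R8 and R3 already connected.
R3 R7 (6): add. Components now {R2,R3,R5,R7,R8} {R4}
R2 R4 (8): add. Components now {R2,R3,R4,R5,R7,R8}
Edges rejected before the tree was complete: 1.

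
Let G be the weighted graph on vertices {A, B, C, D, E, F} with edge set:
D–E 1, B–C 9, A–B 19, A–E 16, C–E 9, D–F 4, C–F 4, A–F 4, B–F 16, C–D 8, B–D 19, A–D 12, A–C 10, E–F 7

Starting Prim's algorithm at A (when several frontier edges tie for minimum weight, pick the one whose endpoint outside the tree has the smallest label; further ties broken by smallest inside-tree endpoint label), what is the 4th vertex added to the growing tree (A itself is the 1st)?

D

Prim, starting at A.
Step 1: cheapest edge leaving the tree is A–F (4); add F.
Step 2: cheapest edge leaving the tree is C–F (4); add C.
Step 3: cheapest edge leaving the tree is D–F (4); add D.
Step 4: cheapest edge leaving the tree is D–E (1); add E.
Step 5: cheapest edge leaving the tree is B–C (9); add B.
Vertex order: A, F, C, D, E, B. The 4th vertex is D.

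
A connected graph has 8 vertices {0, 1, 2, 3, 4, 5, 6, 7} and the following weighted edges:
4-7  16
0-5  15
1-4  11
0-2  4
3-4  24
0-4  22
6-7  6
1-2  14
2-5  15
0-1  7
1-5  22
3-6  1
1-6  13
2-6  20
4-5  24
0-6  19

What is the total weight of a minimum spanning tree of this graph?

57

Kruskal: consider edges lightest-first.
3-6 (1): add — endpoints in different components.
0-2 (4): add — endpoints in different components.
6-7 (6): add — endpoints in different components.
0-1 (7): add — endpoints in different components.
1-4 (11): add — endpoints in different components.
1-6 (13): add — endpoints in different components.
1-2 (14): skip — 1 and 2 already connected.
0-5 (15): add — endpoints in different components.
MST edges: 3-6, 0-2, 6-7, 0-1, 1-4, 1-6, 0-5; total weight 1+4+6+7+11+13+15 = 57.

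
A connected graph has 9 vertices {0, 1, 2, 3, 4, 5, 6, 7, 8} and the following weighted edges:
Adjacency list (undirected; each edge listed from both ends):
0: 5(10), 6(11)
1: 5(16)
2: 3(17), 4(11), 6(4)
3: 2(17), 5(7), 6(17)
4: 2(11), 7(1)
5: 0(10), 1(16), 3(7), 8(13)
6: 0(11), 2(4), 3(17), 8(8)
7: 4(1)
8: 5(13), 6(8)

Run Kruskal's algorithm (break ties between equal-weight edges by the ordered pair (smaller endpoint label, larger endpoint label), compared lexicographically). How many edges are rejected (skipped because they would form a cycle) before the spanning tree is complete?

1

Kruskal: consider edges lightest-first.
4 7 (1): add — endpoints in different components.
2 6 (4): add — endpoints in different components.
3 5 (7): add — endpoints in different components.
6 8 (8): add — endpoints in different components.
0 5 (10): add — endpoints in different components.
0 6 (11): add — endpoints in different components.
2 4 (11): add — endpoints in different components.
5 8 (13): skip — 5 and 8 already connected.
1 5 (16): add — endpoints in different components.
Edges rejected before the tree was complete: 1.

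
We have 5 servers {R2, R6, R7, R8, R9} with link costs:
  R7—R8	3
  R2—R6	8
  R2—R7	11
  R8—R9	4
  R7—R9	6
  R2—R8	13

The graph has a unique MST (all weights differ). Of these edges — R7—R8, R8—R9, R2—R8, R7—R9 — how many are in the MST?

2

Sort edges by weight, then run Kruskal:
R7—R8 (3): add — endpoints in different components.
R8—R9 (4): add — endpoints in different components.
R7—R9 (6): skip — R7 and R9 already connected.
R2—R6 (8): add — endpoints in different components.
R2—R7 (11): add — endpoints in different components.
MST edge set: {R7—R8, R8—R9, R2—R6, R2—R7}.
Of the listed edges, {R7—R8, R8—R9} are in the MST → 2.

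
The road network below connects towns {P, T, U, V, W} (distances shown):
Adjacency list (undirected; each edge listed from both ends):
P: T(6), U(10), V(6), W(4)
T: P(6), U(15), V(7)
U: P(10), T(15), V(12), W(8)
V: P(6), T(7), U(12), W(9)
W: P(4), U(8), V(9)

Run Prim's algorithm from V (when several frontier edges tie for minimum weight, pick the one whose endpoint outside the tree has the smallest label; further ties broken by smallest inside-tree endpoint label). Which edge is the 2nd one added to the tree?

Prim, starting at V.
Step 1: frontier [P V 6, T V 7, V W 9, U V 12] → take P V (6); add P.
Step 2: frontier [P W 4, P T 6, P U 10, T V 7, V W 9, U V 12] → take P W (4); add W.
Step 3: frontier [P T 6, P U 10, T V 7, U V 12, U W 8] → take P T (6); add T.
Step 4: frontier [P U 10, T U 15, U V 12, U W 8] → take U W (8); add U.
The 2nd edge added is P W.

P-W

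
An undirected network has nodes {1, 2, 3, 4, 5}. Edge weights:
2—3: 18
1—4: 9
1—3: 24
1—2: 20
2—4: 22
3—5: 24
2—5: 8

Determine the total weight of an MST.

Prim, starting at 5.
Step 1: frontier [2—5 8, 3—5 24] → take 2—5 (8); add 2.
Step 2: frontier [2—3 18, 1—2 20, 2—4 22, 3—5 24] → take 2—3 (18); add 3.
Step 3: frontier [1—2 20, 2—4 22, 1—3 24] → take 1—2 (20); add 1.
Step 4: frontier [1—4 9, 2—4 22] → take 1—4 (9); add 4.
MST edges: 2—5, 2—3, 1—2, 1—4; total weight 8+18+20+9 = 55.

55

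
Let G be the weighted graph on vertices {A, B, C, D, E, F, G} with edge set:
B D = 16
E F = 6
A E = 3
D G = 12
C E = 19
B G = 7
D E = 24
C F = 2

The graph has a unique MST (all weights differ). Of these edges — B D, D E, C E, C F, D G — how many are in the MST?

3

Sort edges by weight, then run Kruskal:
C F (2): add — endpoints in different components.
A E (3): add — endpoints in different components.
E F (6): add — endpoints in different components.
B G (7): add — endpoints in different components.
D G (12): add — endpoints in different components.
B D (16): skip — B and D already connected.
C E (19): skip — C and E already connected.
D E (24): add — endpoints in different components.
MST edge set: {C F, A E, E F, B G, D G, D E}.
Of the listed edges, {D E, C F, D G} are in the MST → 3.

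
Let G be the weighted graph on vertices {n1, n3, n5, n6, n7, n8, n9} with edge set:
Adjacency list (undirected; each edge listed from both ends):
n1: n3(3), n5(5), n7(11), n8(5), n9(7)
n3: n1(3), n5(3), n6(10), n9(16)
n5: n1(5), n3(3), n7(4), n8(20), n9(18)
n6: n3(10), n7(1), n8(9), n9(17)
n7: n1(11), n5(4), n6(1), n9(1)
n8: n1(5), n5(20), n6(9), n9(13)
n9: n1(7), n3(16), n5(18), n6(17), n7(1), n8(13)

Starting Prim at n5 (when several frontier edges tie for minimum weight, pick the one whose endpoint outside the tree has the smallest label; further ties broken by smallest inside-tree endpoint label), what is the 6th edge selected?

Grow the tree from n5 using Prim:
Step 1: cheapest edge leaving the tree is n3–n5 (3); add n3.
Step 2: cheapest edge leaving the tree is n1–n3 (3); add n1.
Step 3: cheapest edge leaving the tree is n5–n7 (4); add n7.
Step 4: cheapest edge leaving the tree is n6–n7 (1); add n6.
Step 5: cheapest edge leaving the tree is n7–n9 (1); add n9.
Step 6: cheapest edge leaving the tree is n1–n8 (5); add n8.
The 6th edge added is n1–n8.

n1-n8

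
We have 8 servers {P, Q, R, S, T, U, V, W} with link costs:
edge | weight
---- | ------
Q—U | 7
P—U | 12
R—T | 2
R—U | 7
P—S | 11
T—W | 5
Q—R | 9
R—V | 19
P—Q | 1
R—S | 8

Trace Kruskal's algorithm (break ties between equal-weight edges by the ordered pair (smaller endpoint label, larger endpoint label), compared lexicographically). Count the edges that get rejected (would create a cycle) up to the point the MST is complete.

Sort edges by weight, then run Kruskal:
P—Q (1): add — endpoints in different components.
R—T (2): add — endpoints in different components.
T—W (5): add — endpoints in different components.
Q—U (7): add — endpoints in different components.
R—U (7): add — endpoints in different components.
R—S (8): add — endpoints in different components.
Q—R (9): skip — Q and R already connected.
P—S (11): skip — S and P already connected.
P—U (12): skip — U and P already connected.
R—V (19): add — endpoints in different components.
Edges rejected before the tree was complete: 3.

3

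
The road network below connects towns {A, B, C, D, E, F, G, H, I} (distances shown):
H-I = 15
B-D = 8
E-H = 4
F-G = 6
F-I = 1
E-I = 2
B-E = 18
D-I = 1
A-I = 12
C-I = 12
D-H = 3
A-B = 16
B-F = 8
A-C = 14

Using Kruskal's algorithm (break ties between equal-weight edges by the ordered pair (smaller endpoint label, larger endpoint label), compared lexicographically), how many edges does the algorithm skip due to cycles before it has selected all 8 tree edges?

2

Sort edges by weight, then run Kruskal:
D-I (1): add — endpoints in different components.
F-I (1): add — endpoints in different components.
E-I (2): add — endpoints in different components.
D-H (3): add — endpoints in different components.
E-H (4): skip — E and H already connected.
F-G (6): add — endpoints in different components.
B-D (8): add — endpoints in different components.
B-F (8): skip — B and F already connected.
A-I (12): add — endpoints in different components.
C-I (12): add — endpoints in different components.
Edges rejected before the tree was complete: 2.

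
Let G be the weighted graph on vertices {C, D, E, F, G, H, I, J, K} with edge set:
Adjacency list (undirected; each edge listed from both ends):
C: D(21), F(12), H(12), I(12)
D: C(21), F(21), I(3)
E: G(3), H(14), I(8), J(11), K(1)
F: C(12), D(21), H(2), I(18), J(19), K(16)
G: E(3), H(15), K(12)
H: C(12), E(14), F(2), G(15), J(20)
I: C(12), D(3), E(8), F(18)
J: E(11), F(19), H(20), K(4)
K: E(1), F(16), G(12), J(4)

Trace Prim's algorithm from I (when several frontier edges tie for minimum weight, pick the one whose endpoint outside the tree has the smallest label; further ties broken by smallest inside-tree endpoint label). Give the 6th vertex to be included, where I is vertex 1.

Grow the tree from I using Prim:
Step 1: cheapest edge leaving the tree is D I (3); add D.
Step 2: cheapest edge leaving the tree is E I (8); add E.
Step 3: cheapest edge leaving the tree is E K (1); add K.
Step 4: cheapest edge leaving the tree is E G (3); add G.
Step 5: cheapest edge leaving the tree is J K (4); add J.
Step 6: cheapest edge leaving the tree is C I (12); add C.
Step 7: cheapest edge leaving the tree is C F (12); add F.
Step 8: cheapest edge leaving the tree is F H (2); add H.
Vertex order: I, D, E, K, G, J, C, F, H. The 6th vertex is J.

J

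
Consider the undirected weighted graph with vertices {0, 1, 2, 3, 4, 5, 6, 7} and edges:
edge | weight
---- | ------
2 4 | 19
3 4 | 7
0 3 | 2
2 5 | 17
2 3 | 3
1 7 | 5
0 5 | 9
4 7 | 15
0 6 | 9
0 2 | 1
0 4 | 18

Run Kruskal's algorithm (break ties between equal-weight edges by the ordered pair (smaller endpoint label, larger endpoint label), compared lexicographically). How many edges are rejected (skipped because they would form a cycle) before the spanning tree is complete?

1

Sort edges by weight, then run Kruskal:
0 2 (1): add — endpoints in different components.
0 3 (2): add — endpoints in different components.
2 3 (3): skip — 2 and 3 already connected.
1 7 (5): add — endpoints in different components.
3 4 (7): add — endpoints in different components.
0 5 (9): add — endpoints in different components.
0 6 (9): add — endpoints in different components.
4 7 (15): add — endpoints in different components.
Edges rejected before the tree was complete: 1.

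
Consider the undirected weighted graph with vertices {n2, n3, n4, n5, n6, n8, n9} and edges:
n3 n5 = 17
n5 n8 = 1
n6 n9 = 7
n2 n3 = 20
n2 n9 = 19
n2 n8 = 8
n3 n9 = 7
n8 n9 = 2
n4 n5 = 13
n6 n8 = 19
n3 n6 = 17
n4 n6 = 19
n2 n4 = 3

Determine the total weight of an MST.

Kruskal: consider edges lightest-first.
n5 n8 (1): add. Components now {n3} {n5,n8} {n6} {n9} {n2} {n4}
n8 n9 (2): add. Components now {n3} {n5,n8,n9} {n6} {n2} {n4}
n2 n4 (3): add. Components now {n3} {n5,n8,n9} {n6} {n2,n4}
n3 n9 (7): add. Components now {n3,n5,n8,n9} {n6} {n2,n4}
n6 n9 (7): add. Components now {n3,n5,n6,n8,n9} {n2,n4}
n2 n8 (8): add. Components now {n2,n3,n4,n5,n6,n8,n9}
MST edges: n5 n8, n8 n9, n2 n4, n3 n9, n6 n9, n2 n8; total weight 1+2+3+7+7+8 = 28.

28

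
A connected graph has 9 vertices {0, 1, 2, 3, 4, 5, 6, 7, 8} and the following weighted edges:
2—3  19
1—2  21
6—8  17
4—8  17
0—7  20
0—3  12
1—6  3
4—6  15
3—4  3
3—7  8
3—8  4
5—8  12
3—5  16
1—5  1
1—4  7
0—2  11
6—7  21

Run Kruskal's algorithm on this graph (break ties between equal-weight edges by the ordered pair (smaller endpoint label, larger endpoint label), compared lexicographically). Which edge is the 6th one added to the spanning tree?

Kruskal: consider edges lightest-first.
1—5 (1): add — endpoints in different components.
1—6 (3): add — endpoints in different components.
3—4 (3): add — endpoints in different components.
3—8 (4): add — endpoints in different components.
1—4 (7): add — endpoints in different components.
3—7 (8): add — endpoints in different components.
0—2 (11): add — endpoints in different components.
0—3 (12): add — endpoints in different components.
The 6th edge added is 3—7.

3-7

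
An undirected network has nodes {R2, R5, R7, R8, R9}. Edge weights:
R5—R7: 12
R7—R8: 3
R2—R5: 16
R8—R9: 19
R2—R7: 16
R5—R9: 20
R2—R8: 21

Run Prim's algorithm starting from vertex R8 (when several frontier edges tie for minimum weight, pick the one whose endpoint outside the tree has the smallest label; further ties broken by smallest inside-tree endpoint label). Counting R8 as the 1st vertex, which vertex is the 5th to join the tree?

Prim's algorithm from R8:
Step 1: cheapest edge leaving the tree is R7—R8 (3); add R7.
Step 2: cheapest edge leaving the tree is R5—R7 (12); add R5.
Step 3: cheapest edge leaving the tree is R2—R5 (16); add R2.
Step 4: cheapest edge leaving the tree is R8—R9 (19); add R9.
Vertex order: R8, R7, R5, R2, R9. The 5th vertex is R9.

R9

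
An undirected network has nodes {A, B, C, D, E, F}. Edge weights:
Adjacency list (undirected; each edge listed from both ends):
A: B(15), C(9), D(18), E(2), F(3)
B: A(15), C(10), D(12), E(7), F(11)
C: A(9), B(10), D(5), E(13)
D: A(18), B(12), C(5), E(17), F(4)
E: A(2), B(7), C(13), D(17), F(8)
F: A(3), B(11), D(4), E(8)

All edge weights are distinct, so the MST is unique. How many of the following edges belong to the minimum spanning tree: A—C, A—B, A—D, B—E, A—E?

2

Sort edges by weight, then run Kruskal:
A—E (2): add — endpoints in different components.
A—F (3): add — endpoints in different components.
D—F (4): add — endpoints in different components.
C—D (5): add — endpoints in different components.
B—E (7): add — endpoints in different components.
MST edge set: {A—E, A—F, D—F, C—D, B—E}.
Of the listed edges, {B—E, A—E} are in the MST → 2.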